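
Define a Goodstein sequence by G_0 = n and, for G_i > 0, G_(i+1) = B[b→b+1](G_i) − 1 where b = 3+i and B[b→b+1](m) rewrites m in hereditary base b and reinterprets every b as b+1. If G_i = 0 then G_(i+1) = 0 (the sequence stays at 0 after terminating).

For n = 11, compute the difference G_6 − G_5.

4

step 0: 11 = 3^2 + 2; sub 4 for 3: 4^2 + 2; = 18; G_1 = 18−1 = 17
step 1: 17 = 4^2 + 1; sub 5 for 4: 5^2 + 1; = 26; G_2 = 26−1 = 25
step 2: 25 = 5^2; sub 6 for 5: 6^2; = 36; G_3 = 36−1 = 35
step 3: 35 = 5·6 + 5; sub 7 for 6: 5·7 + 5; = 40; G_4 = 40−1 = 39
step 4: 39 = 5·7 + 4; sub 8 for 7: 5·8 + 4; = 44; G_5 = 44−1 = 43
step 5: 43 = 5·8 + 3; sub 9 for 8: 5·9 + 3; = 48; G_6 = 48−1 = 47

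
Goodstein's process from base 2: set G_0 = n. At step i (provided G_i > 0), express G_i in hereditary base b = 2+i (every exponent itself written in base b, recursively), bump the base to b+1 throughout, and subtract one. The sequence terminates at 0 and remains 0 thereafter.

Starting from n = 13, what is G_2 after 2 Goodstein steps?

i=0: 13 = 2^(2 + 1) + 2^2 + 1 (b=2); 2→3: 3^(3 + 1) + 3^3 + 1 = 109; 109−1 = 108
i=1: 108 = 3^(3 + 1) + 3^3 (b=3); 3→4: 4^(4 + 1) + 4^4 = 1280; 1280−1 = 1279
i=2: 1279 = 4^(4 + 1) + 3·4^3 + 3·4^2 + 3·4 + 3 (b=4); 4→5: 5^(5 + 1) + 3·5^3 + 3·5^2 + 3·5 + 3 = 16093; 16093−1 = 16092

1279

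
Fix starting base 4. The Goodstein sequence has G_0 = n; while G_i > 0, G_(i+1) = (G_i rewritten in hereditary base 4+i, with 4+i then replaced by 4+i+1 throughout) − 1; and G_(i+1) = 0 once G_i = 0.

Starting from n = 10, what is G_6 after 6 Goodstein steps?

G_0=10  [base 4] 2·4 + 2  →[4↦5]→  2·5 + 2 = 12  −1 ⇒ G_1=11
G_1=11  [base 5] 2·5 + 1  →[5↦6]→  2·6 + 1 = 13  −1 ⇒ G_2=12
G_2=12  [base 6] 2·6  →[6↦7]→  2·7 = 14  −1 ⇒ G_3=13
G_3=13  [base 7] 7 + 6  →[7↦8]→  8 + 6 = 14  −1 ⇒ G_4=13
G_4=13  [base 8] 8 + 5  →[8↦9]→  9 + 5 = 14  −1 ⇒ G_5=13
G_5=13  [base 9] 9 + 4  →[9↦10]→  10 + 4 = 14  −1 ⇒ G_6=13
G_6=13  [base 10] 10 + 3  →[10↦11]→  11 + 3 = 14  −1 ⇒ G_7=13

13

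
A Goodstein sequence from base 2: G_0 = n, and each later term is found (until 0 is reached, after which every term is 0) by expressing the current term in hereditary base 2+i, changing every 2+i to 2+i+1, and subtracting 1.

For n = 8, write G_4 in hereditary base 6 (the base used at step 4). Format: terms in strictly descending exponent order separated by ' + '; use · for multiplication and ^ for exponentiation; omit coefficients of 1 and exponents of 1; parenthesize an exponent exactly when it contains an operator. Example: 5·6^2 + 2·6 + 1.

step 0: 8 = 2^(2 + 1); sub 3 for 2: 3^(3 + 1); = 81; G_1 = 81−1 = 80
step 1: 80 = 2·3^3 + 2·3^2 + 2·3 + 2; sub 4 for 3: 2·4^4 + 2·4^2 + 2·4 + 2; = 554; G_2 = 554−1 = 553
step 2: 553 = 2·4^4 + 2·4^2 + 2·4 + 1; sub 5 for 4: 2·5^5 + 2·5^2 + 2·5 + 1; = 6311; G_3 = 6311−1 = 6310
step 3: 6310 = 2·5^5 + 2·5^2 + 2·5; sub 6 for 5: 2·6^6 + 2·6^2 + 2·6; = 93396; G_4 = 93396−1 = 93395
step 4: 93395 = 2·6^6 + 2·6^2 + 6 + 5; sub 7 for 6: 2·7^7 + 2·7^2 + 7 + 5; = 1647196; G_5 = 1647196−1 = 1647195

2·6^6 + 2·6^2 + 6 + 5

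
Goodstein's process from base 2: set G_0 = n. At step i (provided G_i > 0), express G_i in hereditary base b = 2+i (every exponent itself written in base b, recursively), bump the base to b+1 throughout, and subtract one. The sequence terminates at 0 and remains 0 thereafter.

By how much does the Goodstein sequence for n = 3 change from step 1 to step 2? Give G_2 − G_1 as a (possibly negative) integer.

0

[0] 3 ≡ 2 + 1 (base 2). Lift 3: 4. −1: 3.
[1] 3 ≡ 3 (base 3). Lift 4: 4. −1: 3.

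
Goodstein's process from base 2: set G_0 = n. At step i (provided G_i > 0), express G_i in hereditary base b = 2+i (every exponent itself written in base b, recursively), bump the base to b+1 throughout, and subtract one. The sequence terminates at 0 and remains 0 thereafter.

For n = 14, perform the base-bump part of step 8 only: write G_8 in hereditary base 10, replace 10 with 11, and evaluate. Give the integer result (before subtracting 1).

base 2: 14 = 2^(2 + 1) + 2^2 + 2; at 3: 3^(3 + 1) + 3^3 + 3 = 111; next = 110
base 3: 110 = 3^(3 + 1) + 3^3 + 2; at 4: 4^(4 + 1) + 4^4 + 2 = 1282; next = 1281
base 4: 1281 = 4^(4 + 1) + 4^4 + 1; at 5: 5^(5 + 1) + 5^5 + 1 = 18751; next = 18750
base 5: 18750 = 5^(5 + 1) + 5^5; at 6: 6^(6 + 1) + 6^6 = 326592; next = 326591
base 6: 326591 = 6^(6 + 1) + 5·6^5 + 5·6^4 + 5·6^3 + 5·6^2 + 5·6 + 5; at 7: 7^(7 + 1) + 5·7^5 + 5·7^4 + 5·7^3 + 5·7^2 + 5·7 + 5 = 5862841; next = 5862840
base 7: 5862840 = 7^(7 + 1) + 5·7^5 + 5·7^4 + 5·7^3 + 5·7^2 + 5·7 + 4; at 8: 8^(8 + 1) + 5·8^5 + 5·8^4 + 5·8^3 + 5·8^2 + 5·8 + 4 = 134404972; next = 134404971
base 8: 134404971 = 8^(8 + 1) + 5·8^5 + 5·8^4 + 5·8^3 + 5·8^2 + 5·8 + 3; at 9: 9^(9 + 1) + 5·9^5 + 5·9^4 + 5·9^3 + 5·9^2 + 5·9 + 3 = 3487116549; next = 3487116548
base 9: 3487116548 = 9^(9 + 1) + 5·9^5 + 5·9^4 + 5·9^3 + 5·9^2 + 5·9 + 2; at 10: 10^(10 + 1) + 5·10^5 + 5·10^4 + 5·10^3 + 5·10^2 + 5·10 + 2 = 100000555552; next = 100000555551

3138429262497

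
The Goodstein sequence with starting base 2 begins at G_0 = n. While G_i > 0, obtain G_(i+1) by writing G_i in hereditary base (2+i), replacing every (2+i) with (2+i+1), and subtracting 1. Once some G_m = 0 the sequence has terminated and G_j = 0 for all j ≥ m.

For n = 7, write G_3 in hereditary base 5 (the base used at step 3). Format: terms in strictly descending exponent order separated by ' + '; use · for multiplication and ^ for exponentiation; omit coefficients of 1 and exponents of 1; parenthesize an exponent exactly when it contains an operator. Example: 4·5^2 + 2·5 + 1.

[0] 7 ≡ 2^2 + 2 + 1 (base 2). Lift 3: 31. −1: 30.
[1] 30 ≡ 3^3 + 3 (base 3). Lift 4: 260. −1: 259.
[2] 259 ≡ 4^4 + 3 (base 4). Lift 5: 3128. −1: 3127.
[3] 3127 ≡ 5^5 + 2 (base 5). Lift 6: 46658. −1: 46657.

5^5 + 2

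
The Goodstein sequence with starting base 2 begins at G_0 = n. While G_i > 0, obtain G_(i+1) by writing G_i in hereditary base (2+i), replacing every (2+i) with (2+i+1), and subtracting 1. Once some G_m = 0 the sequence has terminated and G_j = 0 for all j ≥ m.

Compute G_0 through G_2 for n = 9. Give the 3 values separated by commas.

G_0=9  [base 2] 2^(2 + 1) + 1  →[2↦3]→  3^(3 + 1) + 1 = 82  −1 ⇒ G_1=81
G_1=81  [base 3] 3^(3 + 1)  →[3↦4]→  4^(4 + 1) = 1024  −1 ⇒ G_2=1023

9, 81, 1023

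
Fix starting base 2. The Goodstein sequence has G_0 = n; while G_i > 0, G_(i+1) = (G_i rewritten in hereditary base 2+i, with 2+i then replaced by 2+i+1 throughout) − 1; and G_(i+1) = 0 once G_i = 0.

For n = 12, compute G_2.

G_0 = 12. HB_2(12) = 2^(2 + 1) + 2^2. Bump = 108. G_1 = 107.
G_1 = 107. HB_3(107) = 3^(3 + 1) + 2·3^2 + 2·3 + 2. Bump = 1066. G_2 = 1065.
G_2 = 1065. HB_4(1065) = 4^(4 + 1) + 2·4^2 + 2·4 + 1. Bump = 15686. G_3 = 15685.

1065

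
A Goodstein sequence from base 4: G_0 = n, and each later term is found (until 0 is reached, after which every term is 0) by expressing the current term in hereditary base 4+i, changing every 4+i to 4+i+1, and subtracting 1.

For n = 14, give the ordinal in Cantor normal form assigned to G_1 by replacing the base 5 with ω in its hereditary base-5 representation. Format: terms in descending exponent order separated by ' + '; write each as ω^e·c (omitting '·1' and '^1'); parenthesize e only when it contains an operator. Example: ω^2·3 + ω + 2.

ω·3 + 1

14 —HB4→ 3·4 + 2 —bump→ 3·5 + 2 = 17 —(−1)→ 16
16 —HB5→ 3·5 + 1 —bump→ 3·6 + 1 = 19 —(−1)→ 18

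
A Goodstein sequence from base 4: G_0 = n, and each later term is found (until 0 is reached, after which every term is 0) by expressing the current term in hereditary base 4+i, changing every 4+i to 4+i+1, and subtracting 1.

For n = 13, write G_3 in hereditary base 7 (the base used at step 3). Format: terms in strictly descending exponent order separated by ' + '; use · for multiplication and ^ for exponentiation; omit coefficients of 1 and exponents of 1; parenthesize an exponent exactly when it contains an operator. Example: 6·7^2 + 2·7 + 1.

2·7 + 4

(0) 13|_4 = 3·4 + 1 ↦ 3·5 + 1|_5 = 16 ⇒ 15
(1) 15|_5 = 3·5 ↦ 3·6|_6 = 18 ⇒ 17
(2) 17|_6 = 2·6 + 5 ↦ 2·7 + 5|_7 = 19 ⇒ 18
(3) 18|_7 = 2·7 + 4 ↦ 2·8 + 4|_8 = 20 ⇒ 19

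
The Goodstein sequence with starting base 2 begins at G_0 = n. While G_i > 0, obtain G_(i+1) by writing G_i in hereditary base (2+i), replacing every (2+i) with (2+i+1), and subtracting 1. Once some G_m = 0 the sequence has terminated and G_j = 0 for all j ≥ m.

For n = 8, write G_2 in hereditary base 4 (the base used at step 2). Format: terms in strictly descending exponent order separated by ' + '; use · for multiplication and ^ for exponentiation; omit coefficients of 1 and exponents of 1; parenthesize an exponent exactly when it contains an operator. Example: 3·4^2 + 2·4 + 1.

[0] 8 ≡ 2^(2 + 1) (base 2). Lift 3: 81. −1: 80.
[1] 80 ≡ 2·3^3 + 2·3^2 + 2·3 + 2 (base 3). Lift 4: 554. −1: 553.

2·4^4 + 2·4^2 + 2·4 + 1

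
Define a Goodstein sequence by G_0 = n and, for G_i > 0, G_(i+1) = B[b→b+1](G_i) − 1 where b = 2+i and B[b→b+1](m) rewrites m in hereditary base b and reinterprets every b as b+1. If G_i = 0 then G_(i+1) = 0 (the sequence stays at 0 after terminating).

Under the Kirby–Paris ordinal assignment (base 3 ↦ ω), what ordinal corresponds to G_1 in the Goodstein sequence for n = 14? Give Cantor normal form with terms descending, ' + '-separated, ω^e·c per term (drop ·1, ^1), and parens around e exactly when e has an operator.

ω^(ω + 1) + ω^ω + 2

[0] 14 ≡ 2^(2 + 1) + 2^2 + 2 (base 2). Lift 3: 111. −1: 110.
[1] 110 ≡ 3^(3 + 1) + 3^3 + 2 (base 3). Lift 4: 1282. −1: 1281.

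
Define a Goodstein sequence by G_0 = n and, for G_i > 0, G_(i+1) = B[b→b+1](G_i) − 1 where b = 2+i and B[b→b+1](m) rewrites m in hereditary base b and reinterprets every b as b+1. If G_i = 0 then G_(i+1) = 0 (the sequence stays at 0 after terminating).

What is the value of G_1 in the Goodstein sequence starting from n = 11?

84

G_0 = 11. HB_2(11) = 2^(2 + 1) + 2 + 1. Bump = 85. G_1 = 84.
G_1 = 84. HB_3(84) = 3^(3 + 1) + 3. Bump = 1028. G_2 = 1027.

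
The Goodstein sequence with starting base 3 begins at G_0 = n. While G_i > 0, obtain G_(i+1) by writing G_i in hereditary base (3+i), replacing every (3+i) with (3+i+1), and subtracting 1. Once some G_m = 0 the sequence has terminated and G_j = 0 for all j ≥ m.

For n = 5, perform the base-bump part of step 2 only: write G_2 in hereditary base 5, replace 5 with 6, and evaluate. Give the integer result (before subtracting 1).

G_0=5  [base 3] 3 + 2  →[3↦4]→  4 + 2 = 6  −1 ⇒ G_1=5
G_1=5  [base 4] 4 + 1  →[4↦5]→  5 + 1 = 6  −1 ⇒ G_2=5
G_2=5  [base 5] 5  →[5↦6]→  6 = 6  −1 ⇒ G_3=5

6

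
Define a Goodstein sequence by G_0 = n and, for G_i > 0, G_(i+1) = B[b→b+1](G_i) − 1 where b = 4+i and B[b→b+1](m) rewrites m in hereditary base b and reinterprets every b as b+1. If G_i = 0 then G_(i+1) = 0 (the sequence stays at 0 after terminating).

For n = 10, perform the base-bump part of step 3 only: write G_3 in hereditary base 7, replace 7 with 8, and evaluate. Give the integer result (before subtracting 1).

i=0: 10 = 2·4 + 2 (b=4); 4→5: 2·5 + 2 = 12; 12−1 = 11
i=1: 11 = 2·5 + 1 (b=5); 5→6: 2·6 + 1 = 13; 13−1 = 12
i=2: 12 = 2·6 (b=6); 6→7: 2·7 = 14; 14−1 = 13
i=3: 13 = 7 + 6 (b=7); 7→8: 8 + 6 = 14; 14−1 = 13

14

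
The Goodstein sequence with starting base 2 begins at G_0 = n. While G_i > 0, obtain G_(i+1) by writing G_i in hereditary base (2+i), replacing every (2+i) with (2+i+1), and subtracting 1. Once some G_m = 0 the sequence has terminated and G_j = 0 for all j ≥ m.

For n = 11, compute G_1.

[0] 11 ≡ 2^(2 + 1) + 2 + 1 (base 2). Lift 3: 85. −1: 84.
[1] 84 ≡ 3^(3 + 1) + 3 (base 3). Lift 4: 1028. −1: 1027.

84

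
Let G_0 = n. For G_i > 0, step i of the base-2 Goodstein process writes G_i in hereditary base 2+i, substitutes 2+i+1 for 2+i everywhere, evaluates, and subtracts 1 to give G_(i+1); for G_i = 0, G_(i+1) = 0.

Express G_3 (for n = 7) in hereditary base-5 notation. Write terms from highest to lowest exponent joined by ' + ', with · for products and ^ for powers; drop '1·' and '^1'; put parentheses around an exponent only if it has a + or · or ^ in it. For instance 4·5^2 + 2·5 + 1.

G_0 = 7. HB_2(7) = 2^2 + 2 + 1. Bump = 31. G_1 = 30.
G_1 = 30. HB_3(30) = 3^3 + 3. Bump = 260. G_2 = 259.
G_2 = 259. HB_4(259) = 4^4 + 3. Bump = 3128. G_3 = 3127.

5^5 + 2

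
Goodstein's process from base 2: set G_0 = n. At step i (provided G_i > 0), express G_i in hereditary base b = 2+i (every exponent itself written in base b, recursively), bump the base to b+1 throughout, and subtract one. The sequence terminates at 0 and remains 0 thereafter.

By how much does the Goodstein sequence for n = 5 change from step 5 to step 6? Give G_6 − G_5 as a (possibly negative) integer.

(0) 5|_2 = 2^2 + 1 ↦ 3^3 + 1|_3 = 28 ⇒ 27
(1) 27|_3 = 3^3 ↦ 4^4|_4 = 256 ⇒ 255
(2) 255|_4 = 3·4^3 + 3·4^2 + 3·4 + 3 ↦ 3·5^3 + 3·5^2 + 3·5 + 3|_5 = 468 ⇒ 467
(3) 467|_5 = 3·5^3 + 3·5^2 + 3·5 + 2 ↦ 3·6^3 + 3·6^2 + 3·6 + 2|_6 = 776 ⇒ 775
(4) 775|_6 = 3·6^3 + 3·6^2 + 3·6 + 1 ↦ 3·7^3 + 3·7^2 + 3·7 + 1|_7 = 1198 ⇒ 1197
(5) 1197|_7 = 3·7^3 + 3·7^2 + 3·7 ↦ 3·8^3 + 3·8^2 + 3·8|_8 = 1752 ⇒ 1751

554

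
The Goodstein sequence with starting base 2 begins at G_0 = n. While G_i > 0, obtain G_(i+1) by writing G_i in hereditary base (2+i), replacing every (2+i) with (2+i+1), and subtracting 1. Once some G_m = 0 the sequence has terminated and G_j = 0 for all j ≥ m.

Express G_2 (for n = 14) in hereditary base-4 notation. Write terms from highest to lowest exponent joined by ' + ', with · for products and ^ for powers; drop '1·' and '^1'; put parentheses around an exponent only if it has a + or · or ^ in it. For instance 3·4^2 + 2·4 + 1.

base 2: 14 = 2^(2 + 1) + 2^2 + 2; at 3: 3^(3 + 1) + 3^3 + 3 = 111; next = 110
base 3: 110 = 3^(3 + 1) + 3^3 + 2; at 4: 4^(4 + 1) + 4^4 + 2 = 1282; next = 1281
base 4: 1281 = 4^(4 + 1) + 4^4 + 1; at 5: 5^(5 + 1) + 5^5 + 1 = 18751; next = 18750

4^(4 + 1) + 4^4 + 1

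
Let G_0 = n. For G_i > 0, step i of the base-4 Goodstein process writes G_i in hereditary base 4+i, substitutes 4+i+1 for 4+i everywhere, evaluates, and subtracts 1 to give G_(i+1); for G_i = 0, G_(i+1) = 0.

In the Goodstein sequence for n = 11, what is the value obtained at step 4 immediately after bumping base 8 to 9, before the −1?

16

[0] 11 ≡ 2·4 + 3 (base 4). Lift 5: 13. −1: 12.
[1] 12 ≡ 2·5 + 2 (base 5). Lift 6: 14. −1: 13.
[2] 13 ≡ 2·6 + 1 (base 6). Lift 7: 15. −1: 14.
[3] 14 ≡ 2·7 (base 7). Lift 8: 16. −1: 15.
[4] 15 ≡ 8 + 7 (base 8). Lift 9: 16. −1: 15.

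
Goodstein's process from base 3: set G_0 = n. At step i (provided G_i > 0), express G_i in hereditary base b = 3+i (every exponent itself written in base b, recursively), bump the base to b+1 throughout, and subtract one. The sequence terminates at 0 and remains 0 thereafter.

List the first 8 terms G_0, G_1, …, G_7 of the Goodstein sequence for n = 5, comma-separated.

i=0: 5 = 3 + 2 (b=3); 3→4: 4 + 2 = 6; 6−1 = 5
i=1: 5 = 4 + 1 (b=4); 4→5: 5 + 1 = 6; 6−1 = 5
i=2: 5 = 5 (b=5); 5→6: 6 = 6; 6−1 = 5
i=3: 5 = 5 (b=6); 6→7: 5 = 5; 5−1 = 4
i=4: 4 = 4 (b=7); 7→8: 4 = 4; 4−1 = 3
i=5: 3 = 3 (b=8); 8→9: 3 = 3; 3−1 = 2
i=6: 2 = 2 (b=9); 9→10: 2 = 2; 2−1 = 1

5, 5, 5, 5, 4, 3, 2, 1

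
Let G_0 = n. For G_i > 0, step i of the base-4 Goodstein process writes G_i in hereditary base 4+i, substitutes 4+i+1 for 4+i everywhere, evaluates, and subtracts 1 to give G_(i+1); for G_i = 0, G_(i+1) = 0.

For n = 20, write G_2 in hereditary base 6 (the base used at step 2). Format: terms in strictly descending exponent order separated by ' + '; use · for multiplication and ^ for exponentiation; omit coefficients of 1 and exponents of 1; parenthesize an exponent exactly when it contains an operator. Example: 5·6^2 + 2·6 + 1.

6^2 + 3

G_0=20  [base 4] 4^2 + 4  →[4↦5]→  5^2 + 5 = 30  −1 ⇒ G_1=29
G_1=29  [base 5] 5^2 + 4  →[5↦6]→  6^2 + 4 = 40  −1 ⇒ G_2=39
G_2=39  [base 6] 6^2 + 3  →[6↦7]→  7^2 + 3 = 52  −1 ⇒ G_3=51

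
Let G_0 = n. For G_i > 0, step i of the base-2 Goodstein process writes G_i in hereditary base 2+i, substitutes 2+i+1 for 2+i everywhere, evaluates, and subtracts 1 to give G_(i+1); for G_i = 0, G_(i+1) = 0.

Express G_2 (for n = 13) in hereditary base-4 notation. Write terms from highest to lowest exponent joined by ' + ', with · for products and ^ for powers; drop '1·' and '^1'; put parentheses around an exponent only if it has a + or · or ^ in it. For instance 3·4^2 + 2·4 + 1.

4^(4 + 1) + 3·4^3 + 3·4^2 + 3·4 + 3

G_0 = 13. HB_2(13) = 2^(2 + 1) + 2^2 + 1. Bump = 109. G_1 = 108.
G_1 = 108. HB_3(108) = 3^(3 + 1) + 3^3. Bump = 1280. G_2 = 1279.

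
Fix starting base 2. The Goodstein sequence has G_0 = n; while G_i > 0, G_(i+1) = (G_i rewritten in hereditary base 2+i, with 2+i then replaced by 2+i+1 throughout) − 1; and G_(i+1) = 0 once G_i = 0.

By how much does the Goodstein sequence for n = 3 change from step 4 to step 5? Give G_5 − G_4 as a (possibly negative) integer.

i=0: 3 = 2 + 1 (b=2); 2→3: 3 + 1 = 4; 4−1 = 3
i=1: 3 = 3 (b=3); 3→4: 4 = 4; 4−1 = 3
i=2: 3 = 3 (b=4); 4→5: 3 = 3; 3−1 = 2
i=3: 2 = 2 (b=5); 5→6: 2 = 2; 2−1 = 1
i=4: 1 = 1 (b=6); 6→7: 1 = 1; 1−1 = 0

-1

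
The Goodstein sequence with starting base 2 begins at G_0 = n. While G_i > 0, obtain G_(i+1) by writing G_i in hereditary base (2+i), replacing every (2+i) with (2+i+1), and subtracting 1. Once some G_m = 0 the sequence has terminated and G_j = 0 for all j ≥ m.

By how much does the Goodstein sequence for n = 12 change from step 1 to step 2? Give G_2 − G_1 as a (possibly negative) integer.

958

12 —HB2→ 2^(2 + 1) + 2^2 —bump→ 3^(3 + 1) + 3^3 = 108 —(−1)→ 107
107 —HB3→ 3^(3 + 1) + 2·3^2 + 2·3 + 2 —bump→ 4^(4 + 1) + 2·4^2 + 2·4 + 2 = 1066 —(−1)→ 1065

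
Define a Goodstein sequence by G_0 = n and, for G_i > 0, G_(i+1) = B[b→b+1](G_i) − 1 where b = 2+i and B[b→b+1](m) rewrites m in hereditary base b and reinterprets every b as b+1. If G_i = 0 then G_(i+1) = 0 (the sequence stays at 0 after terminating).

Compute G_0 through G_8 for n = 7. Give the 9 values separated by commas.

G_0 = 7. HB_2(7) = 2^2 + 2 + 1. Bump = 31. G_1 = 30.
G_1 = 30. HB_3(30) = 3^3 + 3. Bump = 260. G_2 = 259.
G_2 = 259. HB_4(259) = 4^4 + 3. Bump = 3128. G_3 = 3127.
G_3 = 3127. HB_5(3127) = 5^5 + 2. Bump = 46658. G_4 = 46657.
G_4 = 46657. HB_6(46657) = 6^6 + 1. Bump = 823544. G_5 = 823543.
G_5 = 823543. HB_7(823543) = 7^7. Bump = 16777216. G_6 = 16777215.
G_6 = 16777215. HB_8(16777215) = 7·8^7 + 7·8^6 + 7·8^5 + 7·8^4 + 7·8^3 + 7·8^2 + 7·8 + 7. Bump = 37665880. G_7 = 37665879.
G_7 = 37665879. HB_9(37665879) = 7·9^7 + 7·9^6 + 7·9^5 + 7·9^4 + 7·9^3 + 7·9^2 + 7·9 + 6. Bump = 77777776. G_8 = 77777775.

7, 30, 259, 3127, 46657, 823543, 16777215, 37665879, 77777775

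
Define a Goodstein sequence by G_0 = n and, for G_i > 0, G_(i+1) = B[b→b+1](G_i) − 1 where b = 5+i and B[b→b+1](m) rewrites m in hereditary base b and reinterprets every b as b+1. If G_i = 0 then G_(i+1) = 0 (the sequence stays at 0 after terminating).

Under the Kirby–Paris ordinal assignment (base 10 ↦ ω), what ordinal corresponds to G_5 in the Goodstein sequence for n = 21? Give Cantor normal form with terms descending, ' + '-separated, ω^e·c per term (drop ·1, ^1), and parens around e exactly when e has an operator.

ω·3 + 3

(0) 21|_5 = 4·5 + 1 ↦ 4·6 + 1|_6 = 25 ⇒ 24
(1) 24|_6 = 4·6 ↦ 4·7|_7 = 28 ⇒ 27
(2) 27|_7 = 3·7 + 6 ↦ 3·8 + 6|_8 = 30 ⇒ 29
(3) 29|_8 = 3·8 + 5 ↦ 3·9 + 5|_9 = 32 ⇒ 31
(4) 31|_9 = 3·9 + 4 ↦ 3·10 + 4|_10 = 34 ⇒ 33
(5) 33|_10 = 3·10 + 3 ↦ 3·11 + 3|_11 = 36 ⇒ 35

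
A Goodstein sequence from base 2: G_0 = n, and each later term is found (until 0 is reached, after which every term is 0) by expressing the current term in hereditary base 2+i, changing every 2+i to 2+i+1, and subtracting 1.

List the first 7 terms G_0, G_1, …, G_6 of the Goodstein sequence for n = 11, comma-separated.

11, 84, 1027, 15627, 279937, 5764801, 134217727

G_0=11  [base 2] 2^(2 + 1) + 2 + 1  →[2↦3]→  3^(3 + 1) + 3 + 1 = 85  −1 ⇒ G_1=84
G_1=84  [base 3] 3^(3 + 1) + 3  →[3↦4]→  4^(4 + 1) + 4 = 1028  −1 ⇒ G_2=1027
G_2=1027  [base 4] 4^(4 + 1) + 3  →[4↦5]→  5^(5 + 1) + 3 = 15628  −1 ⇒ G_3=15627
G_3=15627  [base 5] 5^(5 + 1) + 2  →[5↦6]→  6^(6 + 1) + 2 = 279938  −1 ⇒ G_4=279937
G_4=279937  [base 6] 6^(6 + 1) + 1  →[6↦7]→  7^(7 + 1) + 1 = 5764802  −1 ⇒ G_5=5764801
G_5=5764801  [base 7] 7^(7 + 1)  →[7↦8]→  8^(8 + 1) = 134217728  −1 ⇒ G_6=134217727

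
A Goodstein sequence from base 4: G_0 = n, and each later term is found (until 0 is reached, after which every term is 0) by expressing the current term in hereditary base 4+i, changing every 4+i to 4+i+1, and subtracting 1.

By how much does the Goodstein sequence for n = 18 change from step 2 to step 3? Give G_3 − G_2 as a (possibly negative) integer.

G_0 = 18. HB_4(18) = 4^2 + 2. Bump = 27. G_1 = 26.
G_1 = 26. HB_5(26) = 5^2 + 1. Bump = 37. G_2 = 36.
G_2 = 36. HB_6(36) = 6^2. Bump = 49. G_3 = 48.

12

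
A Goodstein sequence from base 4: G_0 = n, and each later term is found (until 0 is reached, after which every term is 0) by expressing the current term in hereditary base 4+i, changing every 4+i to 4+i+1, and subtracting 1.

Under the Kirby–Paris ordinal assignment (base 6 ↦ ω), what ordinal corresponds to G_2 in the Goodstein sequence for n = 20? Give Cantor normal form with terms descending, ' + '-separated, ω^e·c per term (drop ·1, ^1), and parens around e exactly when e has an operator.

ω^2 + 3

step 0: 20 = 4^2 + 4; sub 5 for 4: 5^2 + 5; = 30; G_1 = 30−1 = 29
step 1: 29 = 5^2 + 4; sub 6 for 5: 6^2 + 4; = 40; G_2 = 40−1 = 39
step 2: 39 = 6^2 + 3; sub 7 for 6: 7^2 + 3; = 52; G_3 = 52−1 = 51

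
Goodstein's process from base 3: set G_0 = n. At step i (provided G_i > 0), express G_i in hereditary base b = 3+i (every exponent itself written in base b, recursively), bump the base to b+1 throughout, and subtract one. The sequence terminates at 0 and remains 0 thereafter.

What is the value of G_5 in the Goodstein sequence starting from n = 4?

1

step 0: 4 = 3 + 1; sub 4 for 3: 4 + 1; = 5; G_1 = 5−1 = 4
step 1: 4 = 4; sub 5 for 4: 5; = 5; G_2 = 5−1 = 4
step 2: 4 = 4; sub 6 for 5: 4; = 4; G_3 = 4−1 = 3
step 3: 3 = 3; sub 7 for 6: 3; = 3; G_4 = 3−1 = 2
step 4: 2 = 2; sub 8 for 7: 2; = 2; G_5 = 2−1 = 1
step 5: 1 = 1; sub 9 for 8: 1; = 1; G_6 = 1−1 = 0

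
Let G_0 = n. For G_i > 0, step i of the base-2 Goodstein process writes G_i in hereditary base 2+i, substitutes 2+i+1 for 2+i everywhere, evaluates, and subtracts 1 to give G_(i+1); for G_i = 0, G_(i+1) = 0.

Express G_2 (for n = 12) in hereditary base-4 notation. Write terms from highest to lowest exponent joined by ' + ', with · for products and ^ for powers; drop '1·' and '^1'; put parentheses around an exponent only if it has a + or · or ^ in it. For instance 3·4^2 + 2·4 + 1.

4^(4 + 1) + 2·4^2 + 2·4 + 1

[0] 12 ≡ 2^(2 + 1) + 2^2 (base 2). Lift 3: 108. −1: 107.
[1] 107 ≡ 3^(3 + 1) + 2·3^2 + 2·3 + 2 (base 3). Lift 4: 1066. −1: 1065.
[2] 1065 ≡ 4^(4 + 1) + 2·4^2 + 2·4 + 1 (base 4). Lift 5: 15686. −1: 15685.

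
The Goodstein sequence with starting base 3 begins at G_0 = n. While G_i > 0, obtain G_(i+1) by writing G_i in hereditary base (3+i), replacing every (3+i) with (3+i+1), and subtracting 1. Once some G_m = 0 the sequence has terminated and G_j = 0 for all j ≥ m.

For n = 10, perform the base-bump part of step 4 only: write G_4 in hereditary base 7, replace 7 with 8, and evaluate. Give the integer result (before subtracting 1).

34

(0) 10|_3 = 3^2 + 1 ↦ 4^2 + 1|_4 = 17 ⇒ 16
(1) 16|_4 = 4^2 ↦ 5^2|_5 = 25 ⇒ 24
(2) 24|_5 = 4·5 + 4 ↦ 4·6 + 4|_6 = 28 ⇒ 27
(3) 27|_6 = 4·6 + 3 ↦ 4·7 + 3|_7 = 31 ⇒ 30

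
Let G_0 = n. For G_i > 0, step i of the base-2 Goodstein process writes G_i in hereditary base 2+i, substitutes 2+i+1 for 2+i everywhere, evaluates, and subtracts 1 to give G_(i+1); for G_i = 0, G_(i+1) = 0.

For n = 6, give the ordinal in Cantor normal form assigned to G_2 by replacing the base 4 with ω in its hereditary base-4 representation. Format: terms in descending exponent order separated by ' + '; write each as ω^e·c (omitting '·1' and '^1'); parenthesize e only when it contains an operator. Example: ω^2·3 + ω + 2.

6 —HB2→ 2^2 + 2 —bump→ 3^3 + 3 = 30 —(−1)→ 29
29 —HB3→ 3^3 + 2 —bump→ 4^4 + 2 = 258 —(−1)→ 257
257 —HB4→ 4^4 + 1 —bump→ 5^5 + 1 = 3126 —(−1)→ 3125

ω^ω + 1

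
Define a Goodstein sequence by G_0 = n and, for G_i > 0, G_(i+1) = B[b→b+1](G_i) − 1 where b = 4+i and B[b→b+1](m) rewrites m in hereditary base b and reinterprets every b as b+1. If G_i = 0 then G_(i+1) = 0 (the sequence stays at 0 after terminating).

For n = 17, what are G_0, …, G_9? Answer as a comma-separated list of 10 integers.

(0) 17|_4 = 4^2 + 1 ↦ 5^2 + 1|_5 = 26 ⇒ 25
(1) 25|_5 = 5^2 ↦ 6^2|_6 = 36 ⇒ 35
(2) 35|_6 = 5·6 + 5 ↦ 5·7 + 5|_7 = 40 ⇒ 39
(3) 39|_7 = 5·7 + 4 ↦ 5·8 + 4|_8 = 44 ⇒ 43
(4) 43|_8 = 5·8 + 3 ↦ 5·9 + 3|_9 = 48 ⇒ 47
(5) 47|_9 = 5·9 + 2 ↦ 5·10 + 2|_10 = 52 ⇒ 51
(6) 51|_10 = 5·10 + 1 ↦ 5·11 + 1|_11 = 56 ⇒ 55
(7) 55|_11 = 5·11 ↦ 5·12|_12 = 60 ⇒ 59
(8) 59|_12 = 4·12 + 11 ↦ 4·13 + 11|_13 = 63 ⇒ 62

17, 25, 35, 39, 43, 47, 51, 55, 59, 62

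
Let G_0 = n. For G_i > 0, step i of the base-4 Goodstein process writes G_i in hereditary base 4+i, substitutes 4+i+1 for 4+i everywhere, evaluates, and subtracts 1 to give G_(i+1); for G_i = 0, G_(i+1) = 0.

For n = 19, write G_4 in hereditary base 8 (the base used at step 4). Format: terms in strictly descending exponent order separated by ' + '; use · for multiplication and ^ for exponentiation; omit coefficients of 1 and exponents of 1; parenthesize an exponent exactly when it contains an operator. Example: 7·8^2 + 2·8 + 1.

step 0: 19 = 4^2 + 3; sub 5 for 4: 5^2 + 3; = 28; G_1 = 28−1 = 27
step 1: 27 = 5^2 + 2; sub 6 for 5: 6^2 + 2; = 38; G_2 = 38−1 = 37
step 2: 37 = 6^2 + 1; sub 7 for 6: 7^2 + 1; = 50; G_3 = 50−1 = 49
step 3: 49 = 7^2; sub 8 for 7: 8^2; = 64; G_4 = 64−1 = 63
step 4: 63 = 7·8 + 7; sub 9 for 8: 7·9 + 7; = 70; G_5 = 70−1 = 69

7·8 + 7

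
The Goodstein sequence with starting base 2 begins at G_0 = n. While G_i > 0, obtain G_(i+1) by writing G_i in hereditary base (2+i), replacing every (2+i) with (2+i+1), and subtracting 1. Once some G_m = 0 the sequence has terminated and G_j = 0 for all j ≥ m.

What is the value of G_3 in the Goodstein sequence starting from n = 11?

[0] 11 ≡ 2^(2 + 1) + 2 + 1 (base 2). Lift 3: 85. −1: 84.
[1] 84 ≡ 3^(3 + 1) + 3 (base 3). Lift 4: 1028. −1: 1027.
[2] 1027 ≡ 4^(4 + 1) + 3 (base 4). Lift 5: 15628. −1: 15627.
[3] 15627 ≡ 5^(5 + 1) + 2 (base 5). Lift 6: 279938. −1: 279937.

15627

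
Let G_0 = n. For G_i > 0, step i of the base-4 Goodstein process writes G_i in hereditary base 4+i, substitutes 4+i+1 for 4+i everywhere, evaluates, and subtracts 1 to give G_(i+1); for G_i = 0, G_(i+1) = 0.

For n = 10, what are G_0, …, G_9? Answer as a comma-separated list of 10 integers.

10, 11, 12, 13, 13, 13, 13, 13, 13, 13

[0] 10 ≡ 2·4 + 2 (base 4). Lift 5: 12. −1: 11.
[1] 11 ≡ 2·5 + 1 (base 5). Lift 6: 13. −1: 12.
[2] 12 ≡ 2·6 (base 6). Lift 7: 14. −1: 13.
[3] 13 ≡ 7 + 6 (base 7). Lift 8: 14. −1: 13.
[4] 13 ≡ 8 + 5 (base 8). Lift 9: 14. −1: 13.
[5] 13 ≡ 9 + 4 (base 9). Lift 10: 14. −1: 13.
[6] 13 ≡ 10 + 3 (base 10). Lift 11: 14. −1: 13.
[7] 13 ≡ 11 + 2 (base 11). Lift 12: 14. −1: 13.
[8] 13 ≡ 12 + 1 (base 12). Lift 13: 14. −1: 13.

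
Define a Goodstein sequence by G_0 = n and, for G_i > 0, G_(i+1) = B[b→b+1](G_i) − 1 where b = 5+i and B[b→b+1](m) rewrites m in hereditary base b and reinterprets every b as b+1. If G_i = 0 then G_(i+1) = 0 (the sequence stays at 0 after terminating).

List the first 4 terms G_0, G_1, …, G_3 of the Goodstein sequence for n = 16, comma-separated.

16, 18, 20, 21

(0) 16|_5 = 3·5 + 1 ↦ 3·6 + 1|_6 = 19 ⇒ 18
(1) 18|_6 = 3·6 ↦ 3·7|_7 = 21 ⇒ 20
(2) 20|_7 = 2·7 + 6 ↦ 2·8 + 6|_8 = 22 ⇒ 21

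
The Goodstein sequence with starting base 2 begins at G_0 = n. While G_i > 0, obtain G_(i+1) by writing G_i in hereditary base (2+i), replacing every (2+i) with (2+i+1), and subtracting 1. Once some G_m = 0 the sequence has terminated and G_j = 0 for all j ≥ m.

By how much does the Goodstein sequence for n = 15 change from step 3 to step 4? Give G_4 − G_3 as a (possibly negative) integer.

(0) 15|_2 = 2^(2 + 1) + 2^2 + 2 + 1 ↦ 3^(3 + 1) + 3^3 + 3 + 1|_3 = 112 ⇒ 111
(1) 111|_3 = 3^(3 + 1) + 3^3 + 3 ↦ 4^(4 + 1) + 4^4 + 4|_4 = 1284 ⇒ 1283
(2) 1283|_4 = 4^(4 + 1) + 4^4 + 3 ↦ 5^(5 + 1) + 5^5 + 3|_5 = 18753 ⇒ 18752
(3) 18752|_5 = 5^(5 + 1) + 5^5 + 2 ↦ 6^(6 + 1) + 6^6 + 2|_6 = 326594 ⇒ 326593

307841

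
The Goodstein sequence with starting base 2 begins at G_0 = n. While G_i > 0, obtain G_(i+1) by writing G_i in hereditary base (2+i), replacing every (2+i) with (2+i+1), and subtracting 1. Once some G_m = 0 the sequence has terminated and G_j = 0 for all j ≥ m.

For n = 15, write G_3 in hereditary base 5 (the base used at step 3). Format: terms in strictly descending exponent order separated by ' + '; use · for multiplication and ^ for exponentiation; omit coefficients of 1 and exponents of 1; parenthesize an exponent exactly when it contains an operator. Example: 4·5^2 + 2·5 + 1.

5^(5 + 1) + 5^5 + 2

step 0: 15 = 2^(2 + 1) + 2^2 + 2 + 1; sub 3 for 2: 3^(3 + 1) + 3^3 + 3 + 1; = 112; G_1 = 112−1 = 111
step 1: 111 = 3^(3 + 1) + 3^3 + 3; sub 4 for 3: 4^(4 + 1) + 4^4 + 4; = 1284; G_2 = 1284−1 = 1283
step 2: 1283 = 4^(4 + 1) + 4^4 + 3; sub 5 for 4: 5^(5 + 1) + 5^5 + 3; = 18753; G_3 = 18753−1 = 18752
step 3: 18752 = 5^(5 + 1) + 5^5 + 2; sub 6 for 5: 6^(6 + 1) + 6^6 + 2; = 326594; G_4 = 326594−1 = 326593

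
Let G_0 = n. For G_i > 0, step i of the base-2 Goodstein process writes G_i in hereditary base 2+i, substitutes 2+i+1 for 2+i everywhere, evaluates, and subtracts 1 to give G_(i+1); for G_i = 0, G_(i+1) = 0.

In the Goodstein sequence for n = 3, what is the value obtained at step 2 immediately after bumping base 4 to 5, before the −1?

3

(0) 3|_2 = 2 + 1 ↦ 3 + 1|_3 = 4 ⇒ 3
(1) 3|_3 = 3 ↦ 4|_4 = 4 ⇒ 3
(2) 3|_4 = 3 ↦ 3|_5 = 3 ⇒ 2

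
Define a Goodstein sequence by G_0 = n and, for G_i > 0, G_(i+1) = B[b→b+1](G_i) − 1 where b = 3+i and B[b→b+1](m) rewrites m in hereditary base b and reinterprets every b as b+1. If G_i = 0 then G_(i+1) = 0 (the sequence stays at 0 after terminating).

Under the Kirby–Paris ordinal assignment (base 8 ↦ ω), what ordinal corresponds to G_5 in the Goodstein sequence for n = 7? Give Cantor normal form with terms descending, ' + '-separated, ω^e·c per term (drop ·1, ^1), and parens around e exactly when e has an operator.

ω + 1

i=0: 7 = 2·3 + 1 (b=3); 3→4: 2·4 + 1 = 9; 9−1 = 8
i=1: 8 = 2·4 (b=4); 4→5: 2·5 = 10; 10−1 = 9
i=2: 9 = 5 + 4 (b=5); 5→6: 6 + 4 = 10; 10−1 = 9
i=3: 9 = 6 + 3 (b=6); 6→7: 7 + 3 = 10; 10−1 = 9
i=4: 9 = 7 + 2 (b=7); 7→8: 8 + 2 = 10; 10−1 = 9
i=5: 9 = 8 + 1 (b=8); 8→9: 9 + 1 = 10; 10−1 = 9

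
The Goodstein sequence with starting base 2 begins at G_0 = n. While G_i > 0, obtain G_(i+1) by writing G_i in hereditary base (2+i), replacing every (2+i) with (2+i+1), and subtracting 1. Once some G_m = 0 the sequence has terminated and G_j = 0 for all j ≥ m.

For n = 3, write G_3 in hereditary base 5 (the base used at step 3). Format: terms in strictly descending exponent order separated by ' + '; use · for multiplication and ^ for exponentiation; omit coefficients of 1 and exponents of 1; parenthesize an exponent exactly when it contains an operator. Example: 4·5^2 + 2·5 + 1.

base 2: 3 = 2 + 1; at 3: 3 + 1 = 4; next = 3
base 3: 3 = 3; at 4: 4 = 4; next = 3
base 4: 3 = 3; at 5: 3 = 3; next = 2
base 5: 2 = 2; at 6: 2 = 2; next = 1

2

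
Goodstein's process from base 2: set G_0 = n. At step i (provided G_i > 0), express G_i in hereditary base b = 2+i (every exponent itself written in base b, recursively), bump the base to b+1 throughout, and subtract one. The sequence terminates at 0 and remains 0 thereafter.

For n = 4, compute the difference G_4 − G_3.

base 2: 4 = 2^2; at 3: 3^3 = 27; next = 26
base 3: 26 = 2·3^2 + 2·3 + 2; at 4: 2·4^2 + 2·4 + 2 = 42; next = 41
base 4: 41 = 2·4^2 + 2·4 + 1; at 5: 2·5^2 + 2·5 + 1 = 61; next = 60
base 5: 60 = 2·5^2 + 2·5; at 6: 2·6^2 + 2·6 = 84; next = 83

23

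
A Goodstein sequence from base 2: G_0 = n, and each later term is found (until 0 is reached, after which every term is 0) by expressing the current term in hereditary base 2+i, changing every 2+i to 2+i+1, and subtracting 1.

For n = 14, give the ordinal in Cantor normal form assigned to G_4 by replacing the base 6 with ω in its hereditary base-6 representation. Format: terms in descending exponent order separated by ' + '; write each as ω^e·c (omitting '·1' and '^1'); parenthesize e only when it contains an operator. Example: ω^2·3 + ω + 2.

ω^(ω + 1) + ω^5·5 + ω^4·5 + ω^3·5 + ω^2·5 + ω·5 + 5

G_0 = 14. HB_2(14) = 2^(2 + 1) + 2^2 + 2. Bump = 111. G_1 = 110.
G_1 = 110. HB_3(110) = 3^(3 + 1) + 3^3 + 2. Bump = 1282. G_2 = 1281.
G_2 = 1281. HB_4(1281) = 4^(4 + 1) + 4^4 + 1. Bump = 18751. G_3 = 18750.
G_3 = 18750. HB_5(18750) = 5^(5 + 1) + 5^5. Bump = 326592. G_4 = 326591.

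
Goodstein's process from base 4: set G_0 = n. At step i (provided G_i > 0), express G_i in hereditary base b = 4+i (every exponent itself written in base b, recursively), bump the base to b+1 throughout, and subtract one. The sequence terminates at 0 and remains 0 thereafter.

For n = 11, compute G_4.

15

G_0 = 11. HB_4(11) = 2·4 + 3. Bump = 13. G_1 = 12.
G_1 = 12. HB_5(12) = 2·5 + 2. Bump = 14. G_2 = 13.
G_2 = 13. HB_6(13) = 2·6 + 1. Bump = 15. G_3 = 14.
G_3 = 14. HB_7(14) = 2·7. Bump = 16. G_4 = 15.
G_4 = 15. HB_8(15) = 8 + 7. Bump = 16. G_5 = 15.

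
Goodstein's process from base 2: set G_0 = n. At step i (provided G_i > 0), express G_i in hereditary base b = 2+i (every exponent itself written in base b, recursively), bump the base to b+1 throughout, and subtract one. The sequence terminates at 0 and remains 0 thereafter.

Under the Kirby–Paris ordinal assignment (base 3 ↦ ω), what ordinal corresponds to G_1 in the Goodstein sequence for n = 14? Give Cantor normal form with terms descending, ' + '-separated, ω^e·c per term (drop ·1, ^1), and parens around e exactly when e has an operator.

base 2: 14 = 2^(2 + 1) + 2^2 + 2; at 3: 3^(3 + 1) + 3^3 + 3 = 111; next = 110
base 3: 110 = 3^(3 + 1) + 3^3 + 2; at 4: 4^(4 + 1) + 4^4 + 2 = 1282; next = 1281

ω^(ω + 1) + ω^ω + 2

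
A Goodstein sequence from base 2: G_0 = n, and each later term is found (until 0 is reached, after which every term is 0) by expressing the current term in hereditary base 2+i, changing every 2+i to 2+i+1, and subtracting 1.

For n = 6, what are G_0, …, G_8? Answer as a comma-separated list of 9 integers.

(0) 6|_2 = 2^2 + 2 ↦ 3^3 + 3|_3 = 30 ⇒ 29
(1) 29|_3 = 3^3 + 2 ↦ 4^4 + 2|_4 = 258 ⇒ 257
(2) 257|_4 = 4^4 + 1 ↦ 5^5 + 1|_5 = 3126 ⇒ 3125
(3) 3125|_5 = 5^5 ↦ 6^6|_6 = 46656 ⇒ 46655
(4) 46655|_6 = 5·6^5 + 5·6^4 + 5·6^3 + 5·6^2 + 5·6 + 5 ↦ 5·7^5 + 5·7^4 + 5·7^3 + 5·7^2 + 5·7 + 5|_7 = 98040 ⇒ 98039
(5) 98039|_7 = 5·7^5 + 5·7^4 + 5·7^3 + 5·7^2 + 5·7 + 4 ↦ 5·8^5 + 5·8^4 + 5·8^3 + 5·8^2 + 5·8 + 4|_8 = 187244 ⇒ 187243
(6) 187243|_8 = 5·8^5 + 5·8^4 + 5·8^3 + 5·8^2 + 5·8 + 3 ↦ 5·9^5 + 5·9^4 + 5·9^3 + 5·9^2 + 5·9 + 3|_9 = 332148 ⇒ 332147
(7) 332147|_9 = 5·9^5 + 5·9^4 + 5·9^3 + 5·9^2 + 5·9 + 2 ↦ 5·10^5 + 5·10^4 + 5·10^3 + 5·10^2 + 5·10 + 2|_10 = 555552 ⇒ 555551

6, 29, 257, 3125, 46655, 98039, 187243, 332147, 555551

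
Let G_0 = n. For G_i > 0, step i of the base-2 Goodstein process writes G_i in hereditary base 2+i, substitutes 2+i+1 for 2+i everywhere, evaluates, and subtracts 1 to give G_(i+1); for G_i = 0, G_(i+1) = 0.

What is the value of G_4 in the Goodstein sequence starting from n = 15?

326593

step 0: 15 = 2^(2 + 1) + 2^2 + 2 + 1; sub 3 for 2: 3^(3 + 1) + 3^3 + 3 + 1; = 112; G_1 = 112−1 = 111
step 1: 111 = 3^(3 + 1) + 3^3 + 3; sub 4 for 3: 4^(4 + 1) + 4^4 + 4; = 1284; G_2 = 1284−1 = 1283
step 2: 1283 = 4^(4 + 1) + 4^4 + 3; sub 5 for 4: 5^(5 + 1) + 5^5 + 3; = 18753; G_3 = 18753−1 = 18752
step 3: 18752 = 5^(5 + 1) + 5^5 + 2; sub 6 for 5: 6^(6 + 1) + 6^6 + 2; = 326594; G_4 = 326594−1 = 326593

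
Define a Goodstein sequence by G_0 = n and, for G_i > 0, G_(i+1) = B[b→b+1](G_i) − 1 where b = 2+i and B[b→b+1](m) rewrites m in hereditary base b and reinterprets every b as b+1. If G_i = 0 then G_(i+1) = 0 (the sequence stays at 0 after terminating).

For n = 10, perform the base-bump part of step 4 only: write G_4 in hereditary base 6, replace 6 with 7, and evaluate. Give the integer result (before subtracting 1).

4215755

[0] 10 ≡ 2^(2 + 1) + 2 (base 2). Lift 3: 84. −1: 83.
[1] 83 ≡ 3^(3 + 1) + 2 (base 3). Lift 4: 1026. −1: 1025.
[2] 1025 ≡ 4^(4 + 1) + 1 (base 4). Lift 5: 15626. −1: 15625.
[3] 15625 ≡ 5^(5 + 1) (base 5). Lift 6: 279936. −1: 279935.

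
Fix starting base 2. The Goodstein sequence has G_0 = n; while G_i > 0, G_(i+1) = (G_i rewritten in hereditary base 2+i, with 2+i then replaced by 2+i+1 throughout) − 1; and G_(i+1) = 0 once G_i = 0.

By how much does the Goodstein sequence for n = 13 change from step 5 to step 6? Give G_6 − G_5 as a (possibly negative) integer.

128453481

[0] 13 ≡ 2^(2 + 1) + 2^2 + 1 (base 2). Lift 3: 109. −1: 108.
[1] 108 ≡ 3^(3 + 1) + 3^3 (base 3). Lift 4: 1280. −1: 1279.
[2] 1279 ≡ 4^(4 + 1) + 3·4^3 + 3·4^2 + 3·4 + 3 (base 4). Lift 5: 16093. −1: 16092.
[3] 16092 ≡ 5^(5 + 1) + 3·5^3 + 3·5^2 + 3·5 + 2 (base 5). Lift 6: 280712. −1: 280711.
[4] 280711 ≡ 6^(6 + 1) + 3·6^3 + 3·6^2 + 3·6 + 1 (base 6). Lift 7: 5765999. −1: 5765998.
[5] 5765998 ≡ 7^(7 + 1) + 3·7^3 + 3·7^2 + 3·7 (base 7). Lift 8: 134219480. −1: 134219479.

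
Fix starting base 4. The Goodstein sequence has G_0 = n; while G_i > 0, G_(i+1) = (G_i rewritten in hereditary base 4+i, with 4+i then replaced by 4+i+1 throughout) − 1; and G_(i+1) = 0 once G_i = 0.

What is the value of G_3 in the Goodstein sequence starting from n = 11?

14

G_0=11  [base 4] 2·4 + 3  →[4↦5]→  2·5 + 3 = 13  −1 ⇒ G_1=12
G_1=12  [base 5] 2·5 + 2  →[5↦6]→  2·6 + 2 = 14  −1 ⇒ G_2=13
G_2=13  [base 6] 2·6 + 1  →[6↦7]→  2·7 + 1 = 15  −1 ⇒ G_3=14
G_3=14  [base 7] 2·7  →[7↦8]→  2·8 = 16  −1 ⇒ G_4=15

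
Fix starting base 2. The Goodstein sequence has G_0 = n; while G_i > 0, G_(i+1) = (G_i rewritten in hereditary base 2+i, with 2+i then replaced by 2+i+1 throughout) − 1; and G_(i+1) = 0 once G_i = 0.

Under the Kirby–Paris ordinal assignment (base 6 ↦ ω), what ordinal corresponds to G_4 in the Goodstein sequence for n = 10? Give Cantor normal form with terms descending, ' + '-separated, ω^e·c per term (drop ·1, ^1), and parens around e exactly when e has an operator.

G_0=10  [base 2] 2^(2 + 1) + 2  →[2↦3]→  3^(3 + 1) + 3 = 84  −1 ⇒ G_1=83
G_1=83  [base 3] 3^(3 + 1) + 2  →[3↦4]→  4^(4 + 1) + 2 = 1026  −1 ⇒ G_2=1025
G_2=1025  [base 4] 4^(4 + 1) + 1  →[4↦5]→  5^(5 + 1) + 1 = 15626  −1 ⇒ G_3=15625
G_3=15625  [base 5] 5^(5 + 1)  →[5↦6]→  6^(6 + 1) = 279936  −1 ⇒ G_4=279935
G_4=279935  [base 6] 5·6^6 + 5·6^5 + 5·6^4 + 5·6^3 + 5·6^2 + 5·6 + 5  →[6↦7]→  5·7^7 + 5·7^5 + 5·7^4 + 5·7^3 + 5·7^2 + 5·7 + 5 = 4215755  −1 ⇒ G_5=4215754

ω^ω·5 + ω^5·5 + ω^4·5 + ω^3·5 + ω^2·5 + ω·5 + 5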